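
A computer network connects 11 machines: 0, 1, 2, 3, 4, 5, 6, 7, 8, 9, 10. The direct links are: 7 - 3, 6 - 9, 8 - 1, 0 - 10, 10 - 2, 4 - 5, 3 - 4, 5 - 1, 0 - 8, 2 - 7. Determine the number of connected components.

2

Starting from 6 we can reach 6, 9. That is one component of size 2.
Starting from 0 we can reach 0, 1, 2, 3, 4, 5, 7, 8, 10. That is one component of size 9.
Total: 2 components.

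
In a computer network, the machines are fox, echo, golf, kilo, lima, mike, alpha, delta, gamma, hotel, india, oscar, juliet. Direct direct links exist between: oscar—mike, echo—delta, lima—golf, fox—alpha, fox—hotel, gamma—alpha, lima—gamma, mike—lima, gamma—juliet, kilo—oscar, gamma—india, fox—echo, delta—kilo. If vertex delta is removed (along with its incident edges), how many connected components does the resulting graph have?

1

With delta gone, the remaining components are: {fox, echo, golf, kilo, lima, mike, alpha, gamma, hotel, india, oscar, juliet}.
That is 1 component.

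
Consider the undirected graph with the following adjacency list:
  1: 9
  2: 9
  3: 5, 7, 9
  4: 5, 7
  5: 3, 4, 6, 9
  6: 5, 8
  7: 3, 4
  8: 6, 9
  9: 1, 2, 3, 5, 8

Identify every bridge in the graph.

The edges on the cycle 5-9-8-6-5 are not bridges since each lies on that cycle.
But removing 1-9 disconnects 1 from 9; removing 9-2 disconnects 9 from 2 — these are bridges.

1-9, 2-9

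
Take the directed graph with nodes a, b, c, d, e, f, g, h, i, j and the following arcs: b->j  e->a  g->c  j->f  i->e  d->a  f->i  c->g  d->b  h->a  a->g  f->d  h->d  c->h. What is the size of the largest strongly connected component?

10

{a, b, c, d, e, f, g, h, i, j} are all mutually reachable — one SCC of size 10.
The largest has 10 vertices.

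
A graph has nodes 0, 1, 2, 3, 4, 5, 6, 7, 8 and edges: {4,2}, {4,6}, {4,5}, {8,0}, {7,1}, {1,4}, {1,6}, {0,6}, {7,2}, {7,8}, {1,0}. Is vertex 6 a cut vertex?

No

Deleting 6 leaves 2 components (was 2), so 6 is not a cut vertex.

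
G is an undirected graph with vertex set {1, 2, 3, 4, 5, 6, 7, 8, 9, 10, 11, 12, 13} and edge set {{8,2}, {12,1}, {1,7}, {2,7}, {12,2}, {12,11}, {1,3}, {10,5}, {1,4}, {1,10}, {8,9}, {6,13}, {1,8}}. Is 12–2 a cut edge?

No

After removing 12–2, the path 12-1-8-2 still connects them, so the edge is not a bridge.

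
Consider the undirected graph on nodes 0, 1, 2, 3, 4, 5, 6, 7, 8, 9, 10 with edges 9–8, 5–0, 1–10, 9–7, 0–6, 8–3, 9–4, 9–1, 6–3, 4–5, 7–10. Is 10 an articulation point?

No

Deleting 10 leaves 2 components (was 2), so 10 is not a cut vertex.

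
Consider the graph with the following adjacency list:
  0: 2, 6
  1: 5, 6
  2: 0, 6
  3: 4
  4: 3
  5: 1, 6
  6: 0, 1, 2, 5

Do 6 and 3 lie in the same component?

The component containing 6 is {0, 1, 2, 5, 6}, and 3 is not in it.

No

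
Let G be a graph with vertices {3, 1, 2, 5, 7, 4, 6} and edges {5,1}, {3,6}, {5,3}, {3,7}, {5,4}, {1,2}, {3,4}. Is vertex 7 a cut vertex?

Deleting 7 leaves 1 component (was 1), so 7 is not a cut vertex.

No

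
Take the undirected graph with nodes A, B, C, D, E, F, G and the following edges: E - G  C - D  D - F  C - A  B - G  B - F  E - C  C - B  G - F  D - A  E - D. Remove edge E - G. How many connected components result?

E and G are still connected via E-C-B-G, so the component count stays at 1.

1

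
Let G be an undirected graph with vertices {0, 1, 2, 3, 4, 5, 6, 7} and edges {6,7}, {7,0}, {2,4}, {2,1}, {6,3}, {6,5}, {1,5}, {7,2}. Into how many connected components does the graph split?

1

Starting from 0 we can reach 0, 1, 2, 3, 4, 5, 6, 7. That is one component of size 8.
Total: 1 component.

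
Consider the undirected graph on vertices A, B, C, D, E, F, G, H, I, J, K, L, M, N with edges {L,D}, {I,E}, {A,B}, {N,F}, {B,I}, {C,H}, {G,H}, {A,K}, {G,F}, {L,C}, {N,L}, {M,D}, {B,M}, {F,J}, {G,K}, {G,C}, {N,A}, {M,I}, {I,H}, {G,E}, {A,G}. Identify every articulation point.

Removing F increases the component count from 1 to 2, so F is a cut vertex.
By contrast removing C leaves 1 component; it is not a cut vertex. No other vertex is a cut vertex either.

F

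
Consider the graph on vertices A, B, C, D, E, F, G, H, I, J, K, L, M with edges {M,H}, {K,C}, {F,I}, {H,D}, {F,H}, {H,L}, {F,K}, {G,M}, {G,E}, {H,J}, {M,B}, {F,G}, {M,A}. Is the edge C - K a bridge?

Yes

Removing C - K leaves no path between C and K: the component count goes from 1 to 2. So it is a bridge.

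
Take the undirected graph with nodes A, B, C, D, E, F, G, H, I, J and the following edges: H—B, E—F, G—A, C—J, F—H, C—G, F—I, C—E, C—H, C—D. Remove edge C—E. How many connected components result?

C and E are still connected via C-H-F-E, so the component count stays at 1.

1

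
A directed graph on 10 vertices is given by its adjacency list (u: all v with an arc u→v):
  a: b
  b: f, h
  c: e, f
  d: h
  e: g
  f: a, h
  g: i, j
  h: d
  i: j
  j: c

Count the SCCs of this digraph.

3

{c, e, g, i, j} are all mutually reachable — one SCC of size 5.
{a, b, f} are all mutually reachable — one SCC of size 3.
{d, h} are all mutually reachable — one SCC of size 2.
That gives 3 strongly connected components.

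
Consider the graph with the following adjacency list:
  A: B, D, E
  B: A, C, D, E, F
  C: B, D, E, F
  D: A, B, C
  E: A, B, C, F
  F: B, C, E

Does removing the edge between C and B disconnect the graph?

No

After removing C-B, the path C-F-B still connects them, so the edge is not a bridge.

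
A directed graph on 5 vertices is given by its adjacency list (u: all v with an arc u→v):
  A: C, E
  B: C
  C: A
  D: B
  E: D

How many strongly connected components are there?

1

{A, B, C, D, E} are all mutually reachable — one SCC of size 5.
That gives 1 strongly connected component.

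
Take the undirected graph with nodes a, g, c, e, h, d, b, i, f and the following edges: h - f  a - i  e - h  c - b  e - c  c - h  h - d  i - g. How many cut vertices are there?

3

Removing c increases the component count from 2 to 3, so c is a cut vertex.
Removing h increases the component count from 2 to 4, so h is a cut vertex.
Removing i increases the component count from 2 to 3, so i is a cut vertex.
By contrast removing f leaves 2 components; it is not a cut vertex. No other vertex is a cut vertex either.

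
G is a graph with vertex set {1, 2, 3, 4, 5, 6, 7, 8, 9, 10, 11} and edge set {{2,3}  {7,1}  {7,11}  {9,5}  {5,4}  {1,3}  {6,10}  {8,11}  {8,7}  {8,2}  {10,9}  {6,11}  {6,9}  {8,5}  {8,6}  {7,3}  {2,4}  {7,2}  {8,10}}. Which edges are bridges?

none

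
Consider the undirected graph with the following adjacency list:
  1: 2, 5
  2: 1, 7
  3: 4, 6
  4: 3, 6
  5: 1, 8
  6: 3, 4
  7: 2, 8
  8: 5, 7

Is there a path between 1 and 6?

No

The component containing 1 is {1, 2, 5, 7, 8}, and 6 is not in it.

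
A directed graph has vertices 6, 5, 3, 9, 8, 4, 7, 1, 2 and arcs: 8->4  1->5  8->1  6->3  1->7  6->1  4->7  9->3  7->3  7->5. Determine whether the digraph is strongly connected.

There is no directed path from 9 to 8, so the graph is not strongly connected.

No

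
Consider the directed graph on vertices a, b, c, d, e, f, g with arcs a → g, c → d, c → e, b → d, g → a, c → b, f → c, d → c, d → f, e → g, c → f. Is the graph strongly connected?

There is no directed path from a to d, so the graph is not strongly connected.

No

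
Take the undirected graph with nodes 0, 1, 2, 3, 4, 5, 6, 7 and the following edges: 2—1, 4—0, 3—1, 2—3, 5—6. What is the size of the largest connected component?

3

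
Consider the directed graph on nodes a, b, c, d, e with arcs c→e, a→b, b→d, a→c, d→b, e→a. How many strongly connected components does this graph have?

{a, c, e} are all mutually reachable — one SCC of size 3.
{b, d} are all mutually reachable — one SCC of size 2.
That gives 2 strongly connected components.

2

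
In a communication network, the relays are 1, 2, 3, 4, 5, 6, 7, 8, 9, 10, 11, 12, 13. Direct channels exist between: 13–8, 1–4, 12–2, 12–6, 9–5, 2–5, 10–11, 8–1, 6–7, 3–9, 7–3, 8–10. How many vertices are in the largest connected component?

7

Starting from 1 we can reach 1, 4, 8, 10, 11, 13. That is one component of size 6.
Starting from 2 we can reach 2, 3, 5, 6, 7, 9, 12. That is one component of size 7.
The largest has 7 vertices.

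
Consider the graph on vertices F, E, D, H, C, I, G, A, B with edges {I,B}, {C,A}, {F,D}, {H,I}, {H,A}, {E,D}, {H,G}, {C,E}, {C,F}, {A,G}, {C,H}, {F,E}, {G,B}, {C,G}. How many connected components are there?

1

Starting from A we can reach A, B, C, D, E, F, G, H, I. That is one component of size 9.
Total: 1 component.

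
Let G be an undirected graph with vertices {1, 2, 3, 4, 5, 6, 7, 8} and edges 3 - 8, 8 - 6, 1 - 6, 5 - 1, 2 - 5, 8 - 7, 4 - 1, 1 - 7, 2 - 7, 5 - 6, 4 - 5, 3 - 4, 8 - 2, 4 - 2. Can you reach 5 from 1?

Yes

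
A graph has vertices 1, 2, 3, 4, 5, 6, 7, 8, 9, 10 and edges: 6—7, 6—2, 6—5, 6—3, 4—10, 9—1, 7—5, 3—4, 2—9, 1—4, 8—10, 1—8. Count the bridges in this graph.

The edges on the cycle 6-7-5-6 are not bridges since each lies on that cycle.
Every edge lies on some cycle, so there are no bridges.

0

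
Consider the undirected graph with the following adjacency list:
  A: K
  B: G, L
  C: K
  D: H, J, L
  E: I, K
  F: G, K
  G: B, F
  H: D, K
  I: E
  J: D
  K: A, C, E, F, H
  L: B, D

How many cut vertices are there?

Removing D increases the component count from 1 to 2, so D is a cut vertex.
Removing E increases the component count from 1 to 2, so E is a cut vertex.
Removing K increases the component count from 1 to 4, so K is a cut vertex.
By contrast removing G leaves 1 component; it is not a cut vertex. No other vertex is a cut vertex either.

3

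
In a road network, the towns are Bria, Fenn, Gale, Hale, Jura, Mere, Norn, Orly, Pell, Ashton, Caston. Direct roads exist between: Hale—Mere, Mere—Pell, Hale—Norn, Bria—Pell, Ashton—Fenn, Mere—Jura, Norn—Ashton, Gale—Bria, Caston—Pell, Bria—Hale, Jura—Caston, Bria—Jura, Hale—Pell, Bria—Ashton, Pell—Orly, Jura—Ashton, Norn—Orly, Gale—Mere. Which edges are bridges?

Ashton-Fenn

The edges on the cycle Bria-Hale-Mere-Jura-Bria are not bridges since each lies on that cycle.
But removing Ashton—Fenn disconnects Ashton from Fenn — this is a bridge.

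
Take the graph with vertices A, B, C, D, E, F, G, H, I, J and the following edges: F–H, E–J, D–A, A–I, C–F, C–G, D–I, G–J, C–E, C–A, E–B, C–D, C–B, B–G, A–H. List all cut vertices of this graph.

Removing C increases the component count from 1 to 2, so C is a cut vertex.
By contrast removing H leaves 1 component; it is not a cut vertex. No other vertex is a cut vertex either.

C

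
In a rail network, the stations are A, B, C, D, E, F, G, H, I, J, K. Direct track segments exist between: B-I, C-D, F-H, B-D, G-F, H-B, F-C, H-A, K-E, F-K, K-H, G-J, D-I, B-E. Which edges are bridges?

The edges on the cycle F-K-H-F are not bridges since each lies on that cycle.
But removing G-J disconnects G from J; removing H-A disconnects H from A; removing F-G disconnects F from G — these are bridges.

A-H, F-G, G-J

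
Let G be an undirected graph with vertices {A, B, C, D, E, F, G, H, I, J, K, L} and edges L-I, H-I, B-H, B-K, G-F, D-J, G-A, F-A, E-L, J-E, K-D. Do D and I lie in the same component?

Yes

From D we can reach B, D, E, H, I, J, K, L, which includes I.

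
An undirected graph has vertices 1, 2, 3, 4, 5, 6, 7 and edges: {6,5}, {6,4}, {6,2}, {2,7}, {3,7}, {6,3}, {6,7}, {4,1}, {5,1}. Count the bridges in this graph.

The edges on the cycle 6-2-7-6 are not bridges since each lies on that cycle.
Every edge lies on some cycle, so there are no bridges.

0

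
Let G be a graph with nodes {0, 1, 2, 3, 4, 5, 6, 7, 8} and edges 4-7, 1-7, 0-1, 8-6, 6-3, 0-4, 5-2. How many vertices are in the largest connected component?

4

Starting from 2 we can reach 2, 5. That is one component of size 2.
Starting from 3 we can reach 3, 6, 8. That is one component of size 3.
Starting from 0 we can reach 0, 1, 4, 7. That is one component of size 4.
The largest has 4 vertices.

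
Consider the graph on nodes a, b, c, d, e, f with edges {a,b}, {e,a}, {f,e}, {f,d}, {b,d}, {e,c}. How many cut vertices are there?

1

Removing e increases the component count from 1 to 2, so e is a cut vertex.
By contrast removing d leaves 1 component; it is not a cut vertex. No other vertex is a cut vertex either.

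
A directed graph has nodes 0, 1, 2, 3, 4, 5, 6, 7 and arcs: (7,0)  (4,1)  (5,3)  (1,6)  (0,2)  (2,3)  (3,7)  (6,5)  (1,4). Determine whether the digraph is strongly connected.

No

There is no directed path from 0 to 4, so the graph is not strongly connected.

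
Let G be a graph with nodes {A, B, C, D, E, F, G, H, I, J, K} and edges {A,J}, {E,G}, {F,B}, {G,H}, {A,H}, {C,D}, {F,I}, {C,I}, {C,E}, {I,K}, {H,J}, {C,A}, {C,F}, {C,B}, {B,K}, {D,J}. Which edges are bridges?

none

The edges on the cycle C-E-G-H-A-C are not bridges since each lies on that cycle.
Every edge lies on some cycle, so there are no bridges.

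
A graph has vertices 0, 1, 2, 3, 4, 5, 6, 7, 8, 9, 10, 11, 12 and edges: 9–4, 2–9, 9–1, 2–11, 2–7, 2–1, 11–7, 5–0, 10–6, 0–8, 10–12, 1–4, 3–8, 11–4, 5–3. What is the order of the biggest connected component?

Starting from 6 we can reach 6, 10, 12. That is one component of size 3.
Starting from 0 we can reach 0, 3, 5, 8. That is one component of size 4.
Starting from 1 we can reach 1, 2, 4, 7, 9, 11. That is one component of size 6.
The largest has 6 vertices.

6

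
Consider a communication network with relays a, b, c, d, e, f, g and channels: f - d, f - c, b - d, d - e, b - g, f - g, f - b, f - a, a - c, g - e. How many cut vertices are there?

Removing f increases the component count from 1 to 2, so f is a cut vertex.
By contrast removing a leaves 1 component; it is not a cut vertex. No other vertex is a cut vertex either.

1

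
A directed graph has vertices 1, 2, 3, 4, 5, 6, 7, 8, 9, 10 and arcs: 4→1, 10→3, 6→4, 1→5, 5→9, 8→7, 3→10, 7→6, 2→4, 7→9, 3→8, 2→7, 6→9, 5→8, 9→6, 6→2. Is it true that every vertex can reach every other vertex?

There is no directed path from 2 to 10, so the graph is not strongly connected.

No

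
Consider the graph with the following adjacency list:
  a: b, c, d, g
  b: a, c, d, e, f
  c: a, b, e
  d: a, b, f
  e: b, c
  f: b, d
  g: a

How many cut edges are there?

The edges on the cycle c-b-f-d-a-c are not bridges since each lies on that cycle.
But removing a-g disconnects a from g — this is a bridge.

1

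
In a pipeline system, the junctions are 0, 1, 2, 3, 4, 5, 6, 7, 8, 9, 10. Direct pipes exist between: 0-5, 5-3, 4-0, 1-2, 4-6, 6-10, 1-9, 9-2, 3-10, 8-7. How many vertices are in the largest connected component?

6

Starting from 7 we can reach 7, 8. That is one component of size 2.
Starting from 1 we can reach 1, 2, 9. That is one component of size 3.
Starting from 0 we can reach 0, 3, 4, 5, 6, 10. That is one component of size 6.
The largest has 6 vertices.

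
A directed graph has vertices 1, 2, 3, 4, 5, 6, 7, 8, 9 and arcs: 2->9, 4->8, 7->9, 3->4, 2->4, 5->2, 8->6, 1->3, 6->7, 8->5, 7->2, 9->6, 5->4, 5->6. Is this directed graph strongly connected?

No

There is no directed path from 3 to 1, so the graph is not strongly connected.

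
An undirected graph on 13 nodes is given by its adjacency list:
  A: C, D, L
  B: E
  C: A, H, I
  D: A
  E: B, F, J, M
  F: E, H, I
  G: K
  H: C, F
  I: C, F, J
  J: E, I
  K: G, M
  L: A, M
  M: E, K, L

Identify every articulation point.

Removing A increases the component count from 1 to 2, so A is a cut vertex.
Removing E increases the component count from 1 to 2, so E is a cut vertex.
Removing K increases the component count from 1 to 2, so K is a cut vertex.
Likewise M is a cut vertex.
By contrast removing H leaves 1 component; it is not a cut vertex. No other vertex is a cut vertex either.

A, E, K, M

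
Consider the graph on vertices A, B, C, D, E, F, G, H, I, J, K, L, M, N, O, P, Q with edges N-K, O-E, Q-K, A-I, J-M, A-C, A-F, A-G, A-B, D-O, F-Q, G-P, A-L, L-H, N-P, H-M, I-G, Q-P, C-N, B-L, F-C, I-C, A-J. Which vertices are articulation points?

A, O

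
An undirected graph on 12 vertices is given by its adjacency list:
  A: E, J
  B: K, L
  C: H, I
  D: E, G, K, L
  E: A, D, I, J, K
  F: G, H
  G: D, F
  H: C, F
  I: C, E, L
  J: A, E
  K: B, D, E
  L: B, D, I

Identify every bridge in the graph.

The edges on the cycle E-J-A-E are not bridges since each lies on that cycle.
Every edge lies on some cycle, so there are no bridges.

none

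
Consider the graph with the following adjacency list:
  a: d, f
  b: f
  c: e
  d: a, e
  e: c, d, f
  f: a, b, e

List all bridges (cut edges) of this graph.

b-f, c-e

The edges on the cycle f-e-d-a-f are not bridges since each lies on that cycle.
But removing e-c disconnects e from c; removing f-b disconnects f from b — these are bridges.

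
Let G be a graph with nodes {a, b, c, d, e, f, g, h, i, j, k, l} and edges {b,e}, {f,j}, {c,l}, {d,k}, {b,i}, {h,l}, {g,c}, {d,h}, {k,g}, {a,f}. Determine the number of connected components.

Starting from b we can reach b, e, i. That is one component of size 3.
Starting from a we can reach a, f, j. That is one component of size 3.
Starting from c we can reach c, d, g, h, k, l. That is one component of size 6.
Total: 3 components.

3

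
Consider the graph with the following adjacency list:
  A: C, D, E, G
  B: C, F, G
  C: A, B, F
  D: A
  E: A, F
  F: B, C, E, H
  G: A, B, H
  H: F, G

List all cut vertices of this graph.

A

Removing A increases the component count from 1 to 2, so A is a cut vertex.
By contrast removing D leaves 1 component; it is not a cut vertex. No other vertex is a cut vertex either.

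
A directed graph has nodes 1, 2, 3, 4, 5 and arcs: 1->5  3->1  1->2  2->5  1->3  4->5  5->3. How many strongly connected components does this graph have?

2

{1, 2, 3, 5} are all mutually reachable — one SCC of size 4.
{4} is an SCC by itself.
That gives 2 strongly connected components.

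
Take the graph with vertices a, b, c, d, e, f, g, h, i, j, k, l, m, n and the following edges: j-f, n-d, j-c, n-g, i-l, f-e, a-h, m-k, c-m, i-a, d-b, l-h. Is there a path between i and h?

Yes

From i we can reach a, h, i, l, which includes h.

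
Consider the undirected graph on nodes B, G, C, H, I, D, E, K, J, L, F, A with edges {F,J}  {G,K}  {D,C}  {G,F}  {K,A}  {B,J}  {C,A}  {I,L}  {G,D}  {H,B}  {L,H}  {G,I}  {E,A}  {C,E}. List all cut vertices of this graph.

Removing G increases the component count from 1 to 2, so G is a cut vertex.
By contrast removing J leaves 1 component; it is not a cut vertex. No other vertex is a cut vertex either.

G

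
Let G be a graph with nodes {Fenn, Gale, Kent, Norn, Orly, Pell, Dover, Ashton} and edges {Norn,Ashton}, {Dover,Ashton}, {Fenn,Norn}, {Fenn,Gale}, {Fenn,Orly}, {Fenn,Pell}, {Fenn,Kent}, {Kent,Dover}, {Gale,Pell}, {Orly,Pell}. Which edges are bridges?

none

The edges on the cycle Fenn-Gale-Pell-Fenn are not bridges since each lies on that cycle.
Every edge lies on some cycle, so there are no bridges.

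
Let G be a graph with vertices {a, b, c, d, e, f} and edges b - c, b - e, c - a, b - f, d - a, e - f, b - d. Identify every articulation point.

b

Removing b increases the component count from 1 to 2, so b is a cut vertex.
By contrast removing d leaves 1 component; it is not a cut vertex. No other vertex is a cut vertex either.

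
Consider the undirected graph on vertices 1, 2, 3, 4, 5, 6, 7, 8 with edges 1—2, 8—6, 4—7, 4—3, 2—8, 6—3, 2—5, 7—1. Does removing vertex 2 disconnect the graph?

Deleting 2 raises the number of components from 1 to 2, so 2 is a cut vertex.

Yes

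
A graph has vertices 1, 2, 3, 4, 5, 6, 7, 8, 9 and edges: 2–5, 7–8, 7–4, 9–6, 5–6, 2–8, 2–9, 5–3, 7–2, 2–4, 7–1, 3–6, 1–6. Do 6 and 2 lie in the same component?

From 6 we can reach 1, 2, 3, 4, 5, 6, 7, 8, 9, which includes 2.

Yes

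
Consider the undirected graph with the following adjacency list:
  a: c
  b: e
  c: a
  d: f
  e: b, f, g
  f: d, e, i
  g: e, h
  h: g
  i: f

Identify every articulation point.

e, f, g

Removing e increases the component count from 2 to 4, so e is a cut vertex.
Removing f increases the component count from 2 to 4, so f is a cut vertex.
Removing g increases the component count from 2 to 3, so g is a cut vertex.
By contrast removing b leaves 2 components; it is not a cut vertex. No other vertex is a cut vertex either.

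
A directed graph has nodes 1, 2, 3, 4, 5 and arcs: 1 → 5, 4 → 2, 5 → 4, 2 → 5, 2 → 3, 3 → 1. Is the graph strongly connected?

From 1 we can reach every vertex (1, 2, 3, 4, 5), and every vertex can reach 1 (1, 2, 3, 4, 5). So the whole graph is one strongly connected component.

Yes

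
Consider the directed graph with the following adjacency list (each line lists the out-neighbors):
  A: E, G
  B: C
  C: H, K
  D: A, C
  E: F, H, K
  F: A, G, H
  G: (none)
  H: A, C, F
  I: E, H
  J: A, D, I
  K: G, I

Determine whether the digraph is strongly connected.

No

There is no directed path from I to J, so the graph is not strongly connected.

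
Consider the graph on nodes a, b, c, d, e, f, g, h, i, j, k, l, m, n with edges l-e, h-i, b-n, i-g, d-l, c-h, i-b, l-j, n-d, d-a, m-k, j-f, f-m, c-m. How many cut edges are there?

4

The edges on the cycle c-h-i-b-n-d-l-j-f-m-c are not bridges since each lies on that cycle.
But removing a-d disconnects a from d; removing i-g disconnects i from g; removing m-k disconnects m from k; removing e-l disconnects e from l — these are bridges.
That makes 4 bridges.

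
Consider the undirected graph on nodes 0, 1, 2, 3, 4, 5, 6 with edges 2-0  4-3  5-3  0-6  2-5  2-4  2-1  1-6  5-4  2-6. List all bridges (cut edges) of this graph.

none

The edges on the cycle 2-5-3-4-2 are not bridges since each lies on that cycle.
Every edge lies on some cycle, so there are no bridges.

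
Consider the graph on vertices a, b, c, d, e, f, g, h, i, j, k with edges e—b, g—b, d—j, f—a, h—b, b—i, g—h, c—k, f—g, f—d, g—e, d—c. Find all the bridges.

The edges on the cycle g-h-b-e-g are not bridges since each lies on that cycle.
But removing c—k disconnects c from k; removing f—a disconnects f from a; removing d—c disconnects d from c; removing d—f disconnects d from f — these are bridges.
In total 7 edges are bridges.

a-f, b-i, c-d, c-k, d-f, d-j, f-g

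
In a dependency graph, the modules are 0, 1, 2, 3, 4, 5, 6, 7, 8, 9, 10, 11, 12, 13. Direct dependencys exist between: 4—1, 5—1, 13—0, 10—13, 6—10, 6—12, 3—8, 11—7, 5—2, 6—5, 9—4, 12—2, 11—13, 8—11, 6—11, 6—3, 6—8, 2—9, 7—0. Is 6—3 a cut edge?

After removing 6—3, the path 6-8-3 still connects them, so the edge is not a bridge.

No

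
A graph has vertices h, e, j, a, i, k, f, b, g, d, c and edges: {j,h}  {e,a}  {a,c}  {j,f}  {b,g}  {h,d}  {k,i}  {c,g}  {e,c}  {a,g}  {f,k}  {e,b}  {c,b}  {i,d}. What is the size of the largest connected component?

6

Starting from a we can reach a, b, c, e, g. That is one component of size 5.
Starting from d we can reach d, f, h, i, j, k. That is one component of size 6.
The largest has 6 vertices.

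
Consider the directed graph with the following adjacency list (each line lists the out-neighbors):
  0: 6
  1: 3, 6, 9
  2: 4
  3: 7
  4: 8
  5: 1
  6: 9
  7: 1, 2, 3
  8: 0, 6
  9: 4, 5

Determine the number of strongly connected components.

{0, 1, 2, 3, 4, 5, 6, 7, 8, 9} are all mutually reachable — one SCC of size 10.
That gives 1 strongly connected component.

1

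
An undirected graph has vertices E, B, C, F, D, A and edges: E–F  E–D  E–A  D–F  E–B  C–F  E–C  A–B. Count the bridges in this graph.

The edges on the cycle E-A-B-E are not bridges since each lies on that cycle.
Every edge lies on some cycle, so there are no bridges.

0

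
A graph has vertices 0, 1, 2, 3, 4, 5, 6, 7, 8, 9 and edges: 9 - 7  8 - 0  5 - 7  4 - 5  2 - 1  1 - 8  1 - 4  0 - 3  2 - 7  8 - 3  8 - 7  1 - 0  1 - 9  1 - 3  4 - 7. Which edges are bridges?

The edges on the cycle 2-1-9-7-2 are not bridges since each lies on that cycle.
Every edge lies on some cycle, so there are no bridges.

none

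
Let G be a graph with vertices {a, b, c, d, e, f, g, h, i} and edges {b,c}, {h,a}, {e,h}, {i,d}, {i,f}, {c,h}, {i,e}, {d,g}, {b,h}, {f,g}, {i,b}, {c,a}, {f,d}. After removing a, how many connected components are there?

1

With a gone, the remaining components are: {b, c, d, e, f, g, h, i}.
That is 1 component.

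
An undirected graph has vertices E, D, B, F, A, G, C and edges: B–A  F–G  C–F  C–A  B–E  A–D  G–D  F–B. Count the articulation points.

1

Removing B increases the component count from 1 to 2, so B is a cut vertex.
By contrast removing D leaves 1 component; it is not a cut vertex. No other vertex is a cut vertex either.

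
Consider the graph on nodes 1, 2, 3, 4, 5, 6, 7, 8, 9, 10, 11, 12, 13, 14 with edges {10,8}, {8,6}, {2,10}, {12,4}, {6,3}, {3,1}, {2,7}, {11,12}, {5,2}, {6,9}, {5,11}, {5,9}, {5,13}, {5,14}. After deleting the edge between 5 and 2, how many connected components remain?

1

5 and 2 are still connected via 5-9-6-8-10-2, so the component count stays at 1.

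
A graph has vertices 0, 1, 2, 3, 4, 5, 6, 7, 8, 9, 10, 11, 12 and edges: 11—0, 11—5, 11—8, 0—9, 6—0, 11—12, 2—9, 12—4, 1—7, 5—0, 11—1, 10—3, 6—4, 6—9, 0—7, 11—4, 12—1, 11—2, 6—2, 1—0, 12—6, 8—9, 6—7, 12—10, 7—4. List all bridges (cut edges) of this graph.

The edges on the cycle 6-0-7-6 are not bridges since each lies on that cycle.
But removing 10—12 disconnects 10 from 12; removing 3—10 disconnects 3 from 10 — these are bridges.

10-12, 10-3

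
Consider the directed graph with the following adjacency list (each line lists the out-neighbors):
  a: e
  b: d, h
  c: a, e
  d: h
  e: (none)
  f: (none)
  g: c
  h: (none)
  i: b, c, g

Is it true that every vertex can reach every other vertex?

There is no directed path from a to i, so the graph is not strongly connected.

No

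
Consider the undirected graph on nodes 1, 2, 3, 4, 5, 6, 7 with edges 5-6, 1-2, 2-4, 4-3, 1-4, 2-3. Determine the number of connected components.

7 is isolated — a component by itself.
Starting from 5 we can reach 5, 6. That is one component of size 2.
Starting from 1 we can reach 1, 2, 3, 4. That is one component of size 4.
Total: 3 components.

3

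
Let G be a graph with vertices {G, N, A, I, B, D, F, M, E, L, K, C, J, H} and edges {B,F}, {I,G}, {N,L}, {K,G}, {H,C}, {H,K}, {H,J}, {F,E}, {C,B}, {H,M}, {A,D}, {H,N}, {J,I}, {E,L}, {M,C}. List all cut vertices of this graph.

Removing H increases the component count from 2 to 3, so H is a cut vertex.
By contrast removing B leaves 2 components; it is not a cut vertex. No other vertex is a cut vertex either.

H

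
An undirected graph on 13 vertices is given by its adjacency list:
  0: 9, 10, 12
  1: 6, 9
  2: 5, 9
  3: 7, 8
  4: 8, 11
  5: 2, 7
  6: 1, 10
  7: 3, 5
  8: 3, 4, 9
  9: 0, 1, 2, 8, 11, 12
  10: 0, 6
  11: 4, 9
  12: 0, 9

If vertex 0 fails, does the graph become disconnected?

No

Deleting 0 leaves 1 component (was 1) (its neighbors 9, 10, 12 remain connected to each other), so 0 is not a cut vertex.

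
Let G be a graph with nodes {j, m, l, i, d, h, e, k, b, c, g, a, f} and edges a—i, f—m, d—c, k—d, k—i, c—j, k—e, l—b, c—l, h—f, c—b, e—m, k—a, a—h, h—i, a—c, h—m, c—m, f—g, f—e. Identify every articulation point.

Removing c increases the component count from 1 to 3, so c is a cut vertex.
Removing f increases the component count from 1 to 2, so f is a cut vertex.
By contrast removing d leaves 1 component; it is not a cut vertex. No other vertex is a cut vertex either.

c, f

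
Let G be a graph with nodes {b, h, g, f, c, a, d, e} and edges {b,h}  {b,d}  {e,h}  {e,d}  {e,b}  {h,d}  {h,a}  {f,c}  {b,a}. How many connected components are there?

3

g is isolated — a component by itself.
Starting from c we can reach c, f. That is one component of size 2.
Starting from a we can reach a, b, d, e, h. That is one component of size 5.
Total: 3 components.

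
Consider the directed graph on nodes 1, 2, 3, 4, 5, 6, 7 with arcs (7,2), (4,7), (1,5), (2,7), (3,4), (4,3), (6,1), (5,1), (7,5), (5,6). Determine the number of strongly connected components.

{1, 5, 6} are all mutually reachable — one SCC of size 3.
{2, 7} are all mutually reachable — one SCC of size 2.
{3, 4} are all mutually reachable — one SCC of size 2.
That gives 3 strongly connected components.

3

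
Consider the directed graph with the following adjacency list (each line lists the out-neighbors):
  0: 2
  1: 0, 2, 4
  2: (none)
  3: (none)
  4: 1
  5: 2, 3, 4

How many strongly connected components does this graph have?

{1, 4} are all mutually reachable — one SCC of size 2.
{3} is an SCC by itself.
{0} is an SCC by itself.
{5} is an SCC by itself.
{2} is an SCC by itself.
That gives 5 strongly connected components.

5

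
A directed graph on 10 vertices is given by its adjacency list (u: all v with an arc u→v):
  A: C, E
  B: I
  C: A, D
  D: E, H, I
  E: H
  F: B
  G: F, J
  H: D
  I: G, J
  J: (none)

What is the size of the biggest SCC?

4

{B, F, G, I} are all mutually reachable — one SCC of size 4.
{D, E, H} are all mutually reachable — one SCC of size 3.
{A, C} are all mutually reachable — one SCC of size 2.
{J} is an SCC by itself.
The largest has 4 vertices.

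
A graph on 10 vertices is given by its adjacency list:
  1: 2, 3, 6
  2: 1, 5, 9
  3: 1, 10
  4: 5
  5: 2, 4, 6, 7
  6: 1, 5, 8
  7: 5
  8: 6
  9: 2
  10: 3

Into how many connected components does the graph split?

Starting from 1 we can reach 1, 2, 3, 4, 5, 6, 7, 8, 9, 10. That is one component of size 10.
Total: 1 component.

1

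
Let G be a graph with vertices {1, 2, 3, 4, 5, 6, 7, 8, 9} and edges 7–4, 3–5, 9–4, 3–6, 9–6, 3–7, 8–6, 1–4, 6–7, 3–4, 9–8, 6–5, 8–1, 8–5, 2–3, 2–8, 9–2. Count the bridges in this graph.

0

The edges on the cycle 3-6-7-3 are not bridges since each lies on that cycle.
Every edge lies on some cycle, so there are no bridges.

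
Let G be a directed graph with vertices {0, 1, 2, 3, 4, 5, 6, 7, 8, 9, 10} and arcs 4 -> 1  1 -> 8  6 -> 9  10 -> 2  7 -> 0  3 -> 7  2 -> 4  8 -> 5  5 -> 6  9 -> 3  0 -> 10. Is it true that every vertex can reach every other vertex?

From 6 we can reach every vertex (0, 1, 2, 3, 4, 5, 6, 7, 8, 9, 10), and every vertex can reach 6 (0, 1, 2, 3, 4, 5, 6, 7, 8, 9, 10). So the whole graph is one strongly connected component.

Yes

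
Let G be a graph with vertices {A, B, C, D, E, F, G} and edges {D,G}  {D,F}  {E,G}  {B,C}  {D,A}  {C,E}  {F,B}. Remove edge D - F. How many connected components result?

D and F are still connected via D-G-E-C-B-F, so the component count stays at 1.

1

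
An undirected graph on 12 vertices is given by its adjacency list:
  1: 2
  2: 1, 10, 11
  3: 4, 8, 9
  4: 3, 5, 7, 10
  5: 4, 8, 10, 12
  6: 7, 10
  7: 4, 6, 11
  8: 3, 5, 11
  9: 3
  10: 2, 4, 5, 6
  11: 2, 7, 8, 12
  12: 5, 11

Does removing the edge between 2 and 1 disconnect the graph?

Yes

Removing 2-1 leaves no path between 2 and 1: the component count goes from 1 to 2. So it is a bridge.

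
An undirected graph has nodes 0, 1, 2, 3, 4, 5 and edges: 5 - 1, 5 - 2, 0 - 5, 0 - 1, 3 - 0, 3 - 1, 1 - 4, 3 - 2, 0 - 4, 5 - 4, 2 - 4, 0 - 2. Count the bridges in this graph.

0

The edges on the cycle 3-0-5-1-3 are not bridges since each lies on that cycle.
Every edge lies on some cycle, so there are no bridges.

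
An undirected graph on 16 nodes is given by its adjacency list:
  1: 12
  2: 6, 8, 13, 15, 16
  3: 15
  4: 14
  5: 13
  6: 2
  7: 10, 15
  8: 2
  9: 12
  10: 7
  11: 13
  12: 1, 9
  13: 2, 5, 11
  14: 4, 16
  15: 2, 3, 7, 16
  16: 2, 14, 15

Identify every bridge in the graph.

1-12, 10-7, 11-13, 12-9, 13-2, 13-5, 14-16, 14-4, 15-3, 15-7, 2-6, 2-8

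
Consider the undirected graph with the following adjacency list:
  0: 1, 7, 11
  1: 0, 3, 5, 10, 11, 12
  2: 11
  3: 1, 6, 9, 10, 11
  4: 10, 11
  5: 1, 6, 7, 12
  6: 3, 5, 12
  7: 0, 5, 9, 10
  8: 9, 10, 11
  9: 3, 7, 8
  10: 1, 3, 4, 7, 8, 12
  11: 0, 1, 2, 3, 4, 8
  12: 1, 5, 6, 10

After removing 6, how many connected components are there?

With 6 gone, the remaining components are: {0, 1, 2, 3, 4, 5, 7, 8, 9, 10, 11, 12}.
That is 1 component.

1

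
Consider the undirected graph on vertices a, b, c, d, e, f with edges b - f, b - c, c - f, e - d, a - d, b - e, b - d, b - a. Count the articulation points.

Removing b increases the component count from 1 to 2, so b is a cut vertex.
By contrast removing d leaves 1 component; it is not a cut vertex. No other vertex is a cut vertex either.

1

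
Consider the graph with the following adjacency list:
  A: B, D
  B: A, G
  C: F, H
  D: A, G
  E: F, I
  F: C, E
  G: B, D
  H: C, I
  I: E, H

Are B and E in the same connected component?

The component containing B is {A, B, D, G}, and E is not in it.

No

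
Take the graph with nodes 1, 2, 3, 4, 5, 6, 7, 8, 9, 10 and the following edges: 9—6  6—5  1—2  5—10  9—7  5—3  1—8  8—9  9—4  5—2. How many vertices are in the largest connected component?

Starting from 1 we can reach 1, 2, 3, 4, 5, 6, 7, 8, 9, 10. That is one component of size 10.
The largest has 10 vertices.

10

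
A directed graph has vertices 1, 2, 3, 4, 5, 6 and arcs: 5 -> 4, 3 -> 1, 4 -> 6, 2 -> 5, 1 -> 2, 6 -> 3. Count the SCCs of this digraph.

1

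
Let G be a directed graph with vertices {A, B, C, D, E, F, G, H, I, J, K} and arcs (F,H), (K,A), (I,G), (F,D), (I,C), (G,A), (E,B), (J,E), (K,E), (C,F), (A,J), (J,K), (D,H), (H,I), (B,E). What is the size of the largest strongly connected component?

5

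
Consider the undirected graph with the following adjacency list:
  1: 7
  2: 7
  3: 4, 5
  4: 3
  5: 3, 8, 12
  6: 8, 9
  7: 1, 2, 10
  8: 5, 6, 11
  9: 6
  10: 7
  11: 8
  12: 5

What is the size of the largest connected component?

Starting from 1 we can reach 1, 2, 7, 10. That is one component of size 4.
Starting from 3 we can reach 3, 4, 5, 6, 8, 9, 11, 12. That is one component of size 8.
The largest has 8 vertices.

8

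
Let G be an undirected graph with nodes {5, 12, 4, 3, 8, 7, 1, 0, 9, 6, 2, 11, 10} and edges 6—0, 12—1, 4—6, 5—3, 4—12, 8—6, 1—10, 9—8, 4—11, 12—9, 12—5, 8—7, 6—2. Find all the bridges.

0-6, 1-10, 1-12, 11-4, 12-5, 2-6, 3-5, 7-8

The edges on the cycle 4-12-9-8-6-4 are not bridges since each lies on that cycle.
But removing 12—1 disconnects 12 from 1; removing 1—10 disconnects 1 from 10; removing 6—0 disconnects 6 from 0; removing 12—5 disconnects 12 from 5 — these are bridges.
In total 8 edges are bridges.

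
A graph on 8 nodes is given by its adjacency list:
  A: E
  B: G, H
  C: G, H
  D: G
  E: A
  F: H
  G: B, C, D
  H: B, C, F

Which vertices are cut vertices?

G, H

Removing G increases the component count from 2 to 3, so G is a cut vertex.
Removing H increases the component count from 2 to 3, so H is a cut vertex.
By contrast removing A leaves 2 components; it is not a cut vertex. No other vertex is a cut vertex either.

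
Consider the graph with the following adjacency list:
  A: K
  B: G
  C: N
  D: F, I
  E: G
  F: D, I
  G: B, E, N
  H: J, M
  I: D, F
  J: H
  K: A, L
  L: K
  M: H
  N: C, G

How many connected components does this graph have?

Starting from A we can reach A, K, L. That is one component of size 3.
Starting from D we can reach D, F, I. That is one component of size 3.
Starting from H we can reach H, J, M. That is one component of size 3.
Starting from B we can reach B, C, E, G, N. That is one component of size 5.
Total: 4 components.

4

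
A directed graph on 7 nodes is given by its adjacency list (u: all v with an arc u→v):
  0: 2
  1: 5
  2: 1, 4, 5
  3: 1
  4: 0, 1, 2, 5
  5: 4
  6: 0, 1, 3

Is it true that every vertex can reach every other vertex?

There is no directed path from 3 to 6, so the graph is not strongly connected.

No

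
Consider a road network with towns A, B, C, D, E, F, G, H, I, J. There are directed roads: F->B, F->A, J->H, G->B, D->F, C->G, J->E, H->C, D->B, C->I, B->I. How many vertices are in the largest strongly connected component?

{H} is an SCC by itself.
{I} is an SCC by itself.
{G} is an SCC by itself.
{D} is an SCC by itself.
{J} is an SCC by itself.
(and 5 more singleton SCCs)
The largest has 1 vertex.

1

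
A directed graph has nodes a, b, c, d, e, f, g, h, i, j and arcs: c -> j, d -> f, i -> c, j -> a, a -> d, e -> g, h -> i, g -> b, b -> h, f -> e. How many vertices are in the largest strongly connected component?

{a, b, c, d, e, f, g, h, i, j} are all mutually reachable — one SCC of size 10.
The largest has 10 vertices.

10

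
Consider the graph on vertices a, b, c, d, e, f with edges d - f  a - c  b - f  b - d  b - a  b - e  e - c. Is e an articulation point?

No

Deleting e leaves 1 component (was 1) (its neighbors b, c remain connected to each other), so e is not a cut vertex.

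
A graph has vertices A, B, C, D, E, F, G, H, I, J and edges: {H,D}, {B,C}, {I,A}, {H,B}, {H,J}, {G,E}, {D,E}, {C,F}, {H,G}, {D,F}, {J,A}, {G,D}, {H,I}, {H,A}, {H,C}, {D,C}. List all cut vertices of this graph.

Removing H increases the component count from 1 to 2, so H is a cut vertex.
By contrast removing F leaves 1 component; it is not a cut vertex. No other vertex is a cut vertex either.

H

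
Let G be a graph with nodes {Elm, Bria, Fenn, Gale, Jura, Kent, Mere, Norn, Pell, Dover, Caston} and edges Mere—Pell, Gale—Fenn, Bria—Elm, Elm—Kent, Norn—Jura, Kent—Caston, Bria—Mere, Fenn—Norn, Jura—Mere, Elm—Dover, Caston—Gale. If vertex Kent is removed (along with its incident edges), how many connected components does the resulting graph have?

1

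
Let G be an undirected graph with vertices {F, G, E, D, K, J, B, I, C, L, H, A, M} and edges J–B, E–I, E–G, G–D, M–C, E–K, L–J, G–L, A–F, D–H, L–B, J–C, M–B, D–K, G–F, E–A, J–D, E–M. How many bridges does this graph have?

The edges on the cycle G-L-J-D-G are not bridges since each lies on that cycle.
But removing D–H disconnects D from H; removing I–E disconnects I from E — these are bridges.
That makes 2 bridges.

2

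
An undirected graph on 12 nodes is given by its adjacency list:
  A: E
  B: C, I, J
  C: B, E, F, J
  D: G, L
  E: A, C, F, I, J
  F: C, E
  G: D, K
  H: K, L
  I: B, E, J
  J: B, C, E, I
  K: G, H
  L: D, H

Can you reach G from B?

The component containing B is {A, B, C, E, F, I, J}, and G is not in it.

No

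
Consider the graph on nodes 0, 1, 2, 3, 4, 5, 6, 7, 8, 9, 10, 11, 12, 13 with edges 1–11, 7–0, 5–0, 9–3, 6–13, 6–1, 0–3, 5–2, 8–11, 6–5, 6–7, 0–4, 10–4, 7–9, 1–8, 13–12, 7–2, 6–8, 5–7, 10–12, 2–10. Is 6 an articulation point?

Yes

Deleting 6 raises the number of components from 1 to 2, so 6 is a cut vertex.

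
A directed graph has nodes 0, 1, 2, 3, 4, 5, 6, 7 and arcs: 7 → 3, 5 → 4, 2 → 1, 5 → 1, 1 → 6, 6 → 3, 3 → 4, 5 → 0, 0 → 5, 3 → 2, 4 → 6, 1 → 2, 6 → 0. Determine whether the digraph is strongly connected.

There is no directed path from 3 to 7, so the graph is not strongly connected.

No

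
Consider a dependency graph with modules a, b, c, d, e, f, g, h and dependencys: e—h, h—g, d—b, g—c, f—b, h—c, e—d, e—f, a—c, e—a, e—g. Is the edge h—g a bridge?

After removing h—g, the path h-e-g still connects them, so the edge is not a bridge.

No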